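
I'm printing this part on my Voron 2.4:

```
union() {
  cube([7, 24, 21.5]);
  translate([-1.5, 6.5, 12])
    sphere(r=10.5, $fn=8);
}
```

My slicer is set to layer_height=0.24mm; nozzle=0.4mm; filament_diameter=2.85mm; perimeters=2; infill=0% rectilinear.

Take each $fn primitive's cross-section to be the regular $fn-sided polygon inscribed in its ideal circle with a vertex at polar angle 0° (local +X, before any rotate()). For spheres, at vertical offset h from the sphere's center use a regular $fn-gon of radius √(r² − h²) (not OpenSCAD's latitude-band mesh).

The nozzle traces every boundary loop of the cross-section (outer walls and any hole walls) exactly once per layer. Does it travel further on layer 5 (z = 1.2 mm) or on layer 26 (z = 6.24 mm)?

layer 26 (z = 6.24 mm)

Layer 5 (z = 1.2): the cube (footprint 7×24) is included at this height (perimeter 62.00 mm); the sphere at (-1.5, 6.5) is not intersected at this z (|z−center|=10.800 > r=10.5); Merging all regions: only the 7×24 cube is present, so the union is just that shape — boundary = 62.00 mm. So its perimeter = 62.00 mm. Layer 26 (z = 6.24): the cube (footprint 7×24) is included at this height (perimeter 62.00 mm); the sphere at (-1.5, 6.5): section is a regular 8-gon, circumradius = √(r²−h²) = √(10.5²−5.76²) = 8.779 (perimeter = 2·8·8.779·sin(180°/8) = 53.75 mm); Taking the union: the regions partially overlap (shared area 80.09 mm²), so the edge portions inside another operand are dropped and the merged outline is re-measured after clipping — boundary = 77.91 mm. So its perimeter = 77.91 mm. Layer 26 is larger (77.91 vs 62.00 mm).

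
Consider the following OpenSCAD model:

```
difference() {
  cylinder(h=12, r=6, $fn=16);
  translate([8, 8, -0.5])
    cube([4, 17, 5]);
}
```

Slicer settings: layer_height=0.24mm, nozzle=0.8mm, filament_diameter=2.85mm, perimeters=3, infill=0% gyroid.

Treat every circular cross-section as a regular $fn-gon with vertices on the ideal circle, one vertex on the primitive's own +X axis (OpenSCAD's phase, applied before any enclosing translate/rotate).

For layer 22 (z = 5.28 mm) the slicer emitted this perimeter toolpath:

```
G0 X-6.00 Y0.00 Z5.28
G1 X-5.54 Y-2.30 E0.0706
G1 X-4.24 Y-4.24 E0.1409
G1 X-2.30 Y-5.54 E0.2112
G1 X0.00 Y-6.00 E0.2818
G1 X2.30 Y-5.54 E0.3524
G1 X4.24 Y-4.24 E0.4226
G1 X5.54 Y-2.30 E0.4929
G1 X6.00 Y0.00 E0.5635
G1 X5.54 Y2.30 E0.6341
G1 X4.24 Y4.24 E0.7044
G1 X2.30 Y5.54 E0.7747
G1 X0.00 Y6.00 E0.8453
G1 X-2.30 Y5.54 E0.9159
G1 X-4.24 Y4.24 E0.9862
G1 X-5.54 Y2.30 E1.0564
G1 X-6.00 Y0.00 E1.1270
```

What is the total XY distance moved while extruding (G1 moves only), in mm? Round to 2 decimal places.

37.45 mm

Sum the Euclidean lengths of each G1 segment: total = 37.45 mm.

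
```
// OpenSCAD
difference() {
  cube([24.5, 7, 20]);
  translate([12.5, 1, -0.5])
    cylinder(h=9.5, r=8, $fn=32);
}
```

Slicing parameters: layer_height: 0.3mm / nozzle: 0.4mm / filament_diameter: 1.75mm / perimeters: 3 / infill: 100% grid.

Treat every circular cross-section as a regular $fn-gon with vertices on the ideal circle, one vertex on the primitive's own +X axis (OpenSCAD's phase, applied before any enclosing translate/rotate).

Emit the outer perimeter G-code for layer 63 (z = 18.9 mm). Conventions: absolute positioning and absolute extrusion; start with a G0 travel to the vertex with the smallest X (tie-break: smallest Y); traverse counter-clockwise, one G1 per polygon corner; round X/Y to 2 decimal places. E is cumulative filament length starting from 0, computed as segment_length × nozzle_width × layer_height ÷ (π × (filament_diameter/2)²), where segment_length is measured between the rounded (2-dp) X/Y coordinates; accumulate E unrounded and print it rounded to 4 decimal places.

G0 X0.00 Y0.00 Z18.90
G1 X24.50 Y0.00 E1.2223
G1 X24.50 Y7.00 E1.5715
G1 X0.00 Y7.00 E2.7939
G1 X0.00 Y0.00 E3.1431

At z = 18.9 mm: the 24.5×7 cube contributes its full rectangle; the cylinder at (12.5, 1) is absent (z outside [-0.5, 9]); After the difference (first − rest): none of the subtracted shapes is present at this height, so the 24.5×7 cube is unchanged — 1 connected region. The outline is a single polygon with 4 vertices. Extrusion per mm of travel: 0.4 × 0.3 / (π × 0.875²) = 0.049890. Accumulating E over each segment gives final E = 3.1431.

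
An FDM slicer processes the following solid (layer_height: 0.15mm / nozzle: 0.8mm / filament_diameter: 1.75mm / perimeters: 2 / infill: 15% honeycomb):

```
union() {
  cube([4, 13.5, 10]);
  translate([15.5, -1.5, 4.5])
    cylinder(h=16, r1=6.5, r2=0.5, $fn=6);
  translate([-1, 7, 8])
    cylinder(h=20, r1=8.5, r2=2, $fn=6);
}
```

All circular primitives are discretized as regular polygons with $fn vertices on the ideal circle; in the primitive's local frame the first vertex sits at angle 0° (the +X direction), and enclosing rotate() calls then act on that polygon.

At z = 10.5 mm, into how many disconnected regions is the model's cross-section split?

At z = 10.5 mm: the cube is not intersected at this z (z outside [0, 10]); the cone at (15.5, -1.5): at t=0.375 of its height the radius interpolates to r₁+(r₂−r₁)t = 4.250, giving a regular 6-gon of that circumradius; the cone at (-1, 7) (r1=8.5→r2=2) has section circumradius 7.688 here — a regular 6-gon; Merging all regions: the 2 present regions are separate (no shared area or edge), so areas and boundary lengths simply add and each stays a separate island — 2 connected regions. The result has 2 disconnected regions.

2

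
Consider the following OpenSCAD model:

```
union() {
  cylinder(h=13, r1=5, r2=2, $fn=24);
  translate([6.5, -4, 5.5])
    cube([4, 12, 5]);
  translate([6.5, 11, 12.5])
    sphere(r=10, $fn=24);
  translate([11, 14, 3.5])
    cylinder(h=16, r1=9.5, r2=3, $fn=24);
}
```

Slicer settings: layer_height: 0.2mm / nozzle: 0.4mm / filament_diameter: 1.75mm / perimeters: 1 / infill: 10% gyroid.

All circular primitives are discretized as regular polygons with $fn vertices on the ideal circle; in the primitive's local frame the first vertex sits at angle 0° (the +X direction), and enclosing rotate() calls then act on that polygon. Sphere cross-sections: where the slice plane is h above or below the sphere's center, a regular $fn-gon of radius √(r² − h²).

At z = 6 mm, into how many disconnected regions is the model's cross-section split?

At z = 6 mm: the cone contributes a regular 24-gon of circumradius 3.615 (interpolated between r1=5 and r2=2 at t=0.462); the cube at (6.5, -4) is present — its section is the full 4×12 rectangle; the sphere at (6.5, 11): section is a regular 24-gon, circumradius = √(r²−h²) = √(10²−6.5²) = 7.599; the cone at (11, 14) (r1=9.5→r2=3) has section circumradius 8.484 here — a regular 24-gon; Combining (union): the regions partially overlap (shared area 132.19 mm²), so overlapping operands fuse into one piece — 2 connected regions. The result has 2 disconnected regions.

2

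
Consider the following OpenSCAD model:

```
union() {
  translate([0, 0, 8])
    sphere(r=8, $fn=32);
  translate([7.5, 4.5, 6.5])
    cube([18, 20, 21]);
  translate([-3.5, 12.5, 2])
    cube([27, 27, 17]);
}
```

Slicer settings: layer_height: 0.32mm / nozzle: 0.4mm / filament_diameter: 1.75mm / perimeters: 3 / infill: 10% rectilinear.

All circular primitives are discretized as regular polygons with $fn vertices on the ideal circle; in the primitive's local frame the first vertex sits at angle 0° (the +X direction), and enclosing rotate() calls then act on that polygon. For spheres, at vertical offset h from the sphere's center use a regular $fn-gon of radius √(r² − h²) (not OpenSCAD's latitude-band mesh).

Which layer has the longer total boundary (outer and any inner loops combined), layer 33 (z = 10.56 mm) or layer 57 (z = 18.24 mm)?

Layer 33 (z = 10.56): the r=8 sphere slices to a regular 32-gon of circumradius 7.579 (√(r²−h²) with h=2.56 from center) (perimeter = 2·32·7.579·sin(180°/32) = 47.55 mm); the 18×20 cube at (7.5, 4.5) contributes its full rectangle (perimeter 76.00 mm); the 27×27 cube at (-3.5, 12.5) contributes its full rectangle (perimeter 108.00 mm); Taking the union: the regions partially overlap (shared area 192.00 mm²), so the edge portions inside another operand are dropped and the merged outline is re-measured after clipping — boundary = 175.55 mm. So its perimeter = 175.55 mm. Layer 57 (z = 18.24): the sphere does not reach this height (|z−center|=10.240 > r=8); the cube at (7.5, 4.5) (footprint 18×20) is included at this height (perimeter 76.00 mm); the cube at (-3.5, 12.5) (footprint 27×27) is included at this height (perimeter 108.00 mm); Merging all regions: the regions partially overlap (shared area 192.00 mm²), so the edge portions inside another operand are dropped and the merged outline is re-measured after clipping — boundary = 128.00 mm. So its perimeter = 128.00 mm. Layer 33 is larger (175.55 vs 128.00 mm).

layer 33 (z = 10.56 mm)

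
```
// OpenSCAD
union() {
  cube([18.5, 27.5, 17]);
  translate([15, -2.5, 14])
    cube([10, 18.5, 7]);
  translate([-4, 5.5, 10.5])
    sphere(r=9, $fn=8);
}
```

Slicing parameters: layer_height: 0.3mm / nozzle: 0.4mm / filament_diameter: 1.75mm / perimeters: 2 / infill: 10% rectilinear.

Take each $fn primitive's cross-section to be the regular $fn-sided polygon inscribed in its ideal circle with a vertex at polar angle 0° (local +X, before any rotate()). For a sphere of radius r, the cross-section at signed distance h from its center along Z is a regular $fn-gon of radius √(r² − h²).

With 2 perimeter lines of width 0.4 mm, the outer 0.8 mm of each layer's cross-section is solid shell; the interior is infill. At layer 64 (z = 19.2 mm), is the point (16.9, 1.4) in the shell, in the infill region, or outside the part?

At z = 19.2 mm: the cube is absent (z outside [0, 17]); the 10×18.5 cube at (15, -2.5) contributes its full rectangle; the r=9 sphere at (-4, 5.5) contributes a regular 8-gon of circumradius √(9²−8.7²) = 2.304; Merging all regions: the 2 present regions are separate (no shared area or edge), so areas and boundary lengths simply add and each stays a separate island — 2 connected regions. Overall, the cross-section has 2 separate islands. The nearest boundary edge runs (15.00, -2.50)→(15.00, 16.00); distance from the point to it = 1.90 mm. (Shell/infill is judged within the island containing the point — the largest one.) The point is inside the cross-section and 1.90 mm from the nearest boundary — more than the 0.8 mm shell width (2 × 0.4), so it's in the infill interior.

infill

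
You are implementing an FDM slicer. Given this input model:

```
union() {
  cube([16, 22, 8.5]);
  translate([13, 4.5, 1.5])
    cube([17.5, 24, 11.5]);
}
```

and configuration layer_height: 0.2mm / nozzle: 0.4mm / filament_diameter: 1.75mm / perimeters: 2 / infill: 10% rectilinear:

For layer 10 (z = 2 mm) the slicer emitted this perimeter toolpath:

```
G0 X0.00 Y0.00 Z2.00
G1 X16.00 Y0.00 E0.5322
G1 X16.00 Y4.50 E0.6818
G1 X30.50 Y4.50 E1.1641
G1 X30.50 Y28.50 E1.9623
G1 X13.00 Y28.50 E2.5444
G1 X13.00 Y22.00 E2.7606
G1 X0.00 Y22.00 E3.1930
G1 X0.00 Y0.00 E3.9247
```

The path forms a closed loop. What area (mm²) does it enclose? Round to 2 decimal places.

719.50 mm²

Apply the shoelace formula to the sequence of (X, Y) vertices; enclosed area = 719.50 mm².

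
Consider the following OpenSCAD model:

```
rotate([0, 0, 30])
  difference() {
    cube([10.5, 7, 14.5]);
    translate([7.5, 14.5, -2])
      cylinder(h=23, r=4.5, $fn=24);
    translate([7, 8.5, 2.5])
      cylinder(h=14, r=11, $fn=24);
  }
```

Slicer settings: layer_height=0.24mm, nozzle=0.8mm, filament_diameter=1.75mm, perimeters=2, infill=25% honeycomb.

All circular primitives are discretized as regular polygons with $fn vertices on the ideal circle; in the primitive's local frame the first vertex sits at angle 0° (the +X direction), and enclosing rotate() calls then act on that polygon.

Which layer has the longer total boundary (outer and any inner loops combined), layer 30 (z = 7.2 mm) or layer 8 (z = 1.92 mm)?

layer 8 (z = 1.92 mm)

Layer 30 (z = 7.2): the cube (footprint 10.5×7) is included at this height (perimeter 35.00 mm); the r=4.5 cylinder at (7.5, 14.5) contributes a regular 24-gon of circumradius 4.5 (perimeter = 2·24·4.500·sin(180°/24) = 28.19 mm); the r=11 cylinder at (7, 8.5) gives a regular 24-gon of circumradius 11 (constant along its height) (perimeter = 2·24·11.000·sin(180°/24) = 68.92 mm); Taking the first minus the rest: starting from the 10.5×7 cube, the r=4.5 cylinder at (7.5, 14.5) misses the remaining region (no effect); the r=11 cylinder at (7, 8.5) partially overlaps it — only the 73.49 mm² overlap (of its 375.81 mm²) is removed, clipping the outline — boundary = 0.49 mm; (whole slice rotated 30° about Z — lengths, areas and connectivity unchanged). So its perimeter = 0.49 mm. Layer 8 (z = 1.92): the cube is present — its section is the full 10.5×7 rectangle (perimeter 35.00 mm); the r=4.5 cylinder at (7.5, 14.5) gives a regular 24-gon of circumradius 4.5 (constant along its height) (perimeter = 2·24·4.500·sin(180°/24) = 28.19 mm); the cylinder at (7, 8.5) is not intersected at this z (z outside [2.5, 16.5]); After the difference (first − rest): starting from the 10.5×7 cube, the r=4.5 cylinder at (7.5, 14.5) misses the remaining region (no effect) — boundary = 35.00 mm; (whole slice rotated 30° about Z — lengths, areas and connectivity unchanged). So its perimeter = 35.00 mm. Layer 8 is larger (35.00 vs 0.49 mm).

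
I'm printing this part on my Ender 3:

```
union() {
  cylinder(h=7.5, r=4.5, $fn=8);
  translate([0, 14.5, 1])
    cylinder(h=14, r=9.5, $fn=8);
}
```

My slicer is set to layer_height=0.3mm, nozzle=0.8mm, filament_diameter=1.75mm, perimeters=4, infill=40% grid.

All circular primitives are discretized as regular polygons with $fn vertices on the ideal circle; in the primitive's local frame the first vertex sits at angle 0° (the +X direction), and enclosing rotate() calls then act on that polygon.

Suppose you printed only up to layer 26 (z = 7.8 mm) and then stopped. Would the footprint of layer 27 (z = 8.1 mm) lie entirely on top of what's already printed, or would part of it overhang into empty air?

entirely on top

Compare the two slices. At z = 7.8: the cylinder is not intersected at this z (z outside [0, 7.5]); the cylinder at (0, 14.5): section is a regular 8-gon, circumradius r=9.5 (area = (8/2)·9.500²·sin(360°/8) = 255.27 mm²); Merging all regions: only the r=9.5 cylinder at (0, 14.5) is present, so the union is just that shape — area = 255.27 mm². At z = 8.1: the cylinder does not reach this height (z outside [0, 7.5]); the r=9.5 cylinder at (0, 14.5) gives a regular 8-gon of circumradius 9.5 (constant along its height) (area = (8/2)·9.500²·sin(360°/8) = 255.27 mm²); Taking the union: only the r=9.5 cylinder at (0, 14.5) is present, so the union is just that shape — area = 255.27 mm². Checking containment: the cross-section at z = 8.1 is a subset of the cross-section at z = 7.8.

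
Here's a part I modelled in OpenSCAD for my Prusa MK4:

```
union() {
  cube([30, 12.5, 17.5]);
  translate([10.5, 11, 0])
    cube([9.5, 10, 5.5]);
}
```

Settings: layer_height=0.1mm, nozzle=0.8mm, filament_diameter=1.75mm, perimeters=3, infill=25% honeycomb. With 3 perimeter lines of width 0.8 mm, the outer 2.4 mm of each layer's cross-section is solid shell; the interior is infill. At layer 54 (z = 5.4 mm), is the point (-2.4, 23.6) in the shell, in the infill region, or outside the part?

At z = 5.4 mm: the 30×12.5 cube contributes its full rectangle; the cube at (10.5, 11) (footprint 9.5×10) is included at this height; Combining (union): the regions partially overlap (shared area 14.25 mm²), so overlapping operands fuse into one piece — 1 connected region. Overall, the cross-section is a single solid region. The nearest boundary edge runs (0.00, 0.00)→(0.00, 12.50); distance from the point to it = 11.36 mm. The point is not inside any of the regions above, so it lies outside the cross-section (11.36 mm from the nearest boundary).

outside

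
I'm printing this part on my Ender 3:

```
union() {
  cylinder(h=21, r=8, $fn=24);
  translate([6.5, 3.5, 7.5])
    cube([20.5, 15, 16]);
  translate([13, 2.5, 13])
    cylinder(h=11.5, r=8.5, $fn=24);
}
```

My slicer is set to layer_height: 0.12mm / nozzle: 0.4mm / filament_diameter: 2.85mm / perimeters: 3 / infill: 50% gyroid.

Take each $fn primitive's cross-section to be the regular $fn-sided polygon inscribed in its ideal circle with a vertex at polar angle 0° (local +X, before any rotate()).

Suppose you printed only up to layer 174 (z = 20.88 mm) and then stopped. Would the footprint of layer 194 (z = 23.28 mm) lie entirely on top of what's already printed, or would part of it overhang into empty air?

entirely on top

Compare the two slices. At z = 20.88: the cylinder: section is a regular 24-gon, circumradius r=8 (area = (24/2)·8.000²·sin(360°/24) = 198.77 mm²); the cube at (6.5, 3.5) is present — its section is the full 20.5×15 rectangle (area 307.50 mm²); the r=8.5 cylinder at (13, 2.5) contributes a regular 24-gon of circumradius 8.5 (area = (24/2)·8.500²·sin(360°/24) = 224.40 mm²); Merging all regions: the regions partially overlap — summed areas 730.67 mm² minus the doubly-counted overlap 110.95 mm² gives 619.72 mm² — area = 619.72 mm². At z = 23.28: the cylinder is not intersected at this z (z outside [0, 21]); the 20.5×15 cube at (6.5, 3.5) contributes its full rectangle (area 307.50 mm²); the r=8.5 cylinder at (13, 2.5) contributes a regular 24-gon of circumradius 8.5 (area = (24/2)·8.500²·sin(360°/24) = 224.40 mm²); Merging all regions: the regions partially overlap — summed areas 531.90 mm² minus the doubly-counted overlap 90.06 mm² gives 441.83 mm² — area = 441.83 mm². Checking containment: the cross-section at z = 23.28 is a subset of the cross-section at z = 20.88.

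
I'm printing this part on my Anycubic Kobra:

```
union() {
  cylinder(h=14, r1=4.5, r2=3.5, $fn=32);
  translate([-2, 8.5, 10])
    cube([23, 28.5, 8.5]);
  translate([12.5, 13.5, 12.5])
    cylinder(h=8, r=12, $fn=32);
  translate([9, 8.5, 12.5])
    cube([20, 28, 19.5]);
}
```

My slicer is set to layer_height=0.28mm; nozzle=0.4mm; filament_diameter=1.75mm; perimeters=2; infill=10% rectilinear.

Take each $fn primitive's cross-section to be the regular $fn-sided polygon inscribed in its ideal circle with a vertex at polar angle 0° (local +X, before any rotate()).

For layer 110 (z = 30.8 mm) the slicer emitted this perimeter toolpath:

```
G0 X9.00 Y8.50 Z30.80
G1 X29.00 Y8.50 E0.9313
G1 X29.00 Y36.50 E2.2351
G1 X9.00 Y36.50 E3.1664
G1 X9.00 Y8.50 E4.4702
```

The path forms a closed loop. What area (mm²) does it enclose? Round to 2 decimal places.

Apply the shoelace formula to the sequence of (X, Y) vertices; enclosed area = 560.00 mm².

560.00 mm²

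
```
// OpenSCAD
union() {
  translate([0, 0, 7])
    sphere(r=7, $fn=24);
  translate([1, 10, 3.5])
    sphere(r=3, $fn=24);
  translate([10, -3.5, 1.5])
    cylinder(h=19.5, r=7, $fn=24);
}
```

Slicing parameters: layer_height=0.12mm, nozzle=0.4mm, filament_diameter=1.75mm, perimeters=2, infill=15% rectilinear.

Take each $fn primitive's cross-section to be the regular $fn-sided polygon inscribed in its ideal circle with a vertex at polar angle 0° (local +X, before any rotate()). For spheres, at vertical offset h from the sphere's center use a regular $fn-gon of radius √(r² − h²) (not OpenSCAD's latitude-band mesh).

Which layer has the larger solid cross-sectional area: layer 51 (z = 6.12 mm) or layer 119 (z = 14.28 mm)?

Layer 51 (z = 6.12): the r=7 sphere slices to a regular 24-gon of circumradius 6.944 (√(r²−h²) with h=0.88 from center) (area = (24/2)·6.944²·sin(360°/24) = 149.78 mm²); the r=3 sphere at (1, 10) slices to a regular 24-gon of circumradius 1.461 (√(r²−h²) with h=2.62 from center) (area = (24/2)·1.461²·sin(360°/24) = 6.63 mm²); the r=7 cylinder at (10, -3.5) contributes a regular 24-gon of circumradius 7 (area = (24/2)·7.000²·sin(360°/24) = 152.19 mm²); Merging all regions: the regions partially overlap — summed areas 308.60 mm² minus the doubly-counted overlap 20.01 mm² gives 288.59 mm² — area = 288.59 mm². So its area = 288.59 mm². Layer 119 (z = 14.28): the sphere is not intersected at this z (|z−center|=7.280 > r=7); the sphere at (1, 10) is not intersected at this z (|z−center|=10.780 > r=3); the cylinder at (10, -3.5): section is a regular 24-gon, circumradius r=7 (area = (24/2)·7.000²·sin(360°/24) = 152.19 mm²); Taking the union: only the r=7 cylinder at (10, -3.5) is present, so the union is just that shape — area = 152.19 mm². So its area = 152.19 mm². Layer 51 is larger (288.59 vs 152.19 mm²).

layer 51 (z = 6.12 mm)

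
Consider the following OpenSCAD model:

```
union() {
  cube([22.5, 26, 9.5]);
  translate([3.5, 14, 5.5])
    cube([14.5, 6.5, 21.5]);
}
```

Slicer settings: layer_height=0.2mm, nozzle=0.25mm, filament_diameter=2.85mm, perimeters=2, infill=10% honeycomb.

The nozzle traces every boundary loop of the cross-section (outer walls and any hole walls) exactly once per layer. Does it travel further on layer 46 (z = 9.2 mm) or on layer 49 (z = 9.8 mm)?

layer 46 (z = 9.2 mm)

Layer 46 (z = 9.2): the cube is present — its section is the full 22.5×26 rectangle (perimeter 97.00 mm); the 14.5×6.5 cube at (3.5, 14) contributes its full rectangle (perimeter 42.00 mm); Merging all regions: the 14.5×6.5 cube at (3.5, 14) lies entirely inside the 22.5×26 cube, so the union is just the 22.5×26 cube — boundary = 97.00 mm. So its perimeter = 97.00 mm. Layer 49 (z = 9.8): the cube is not intersected at this z (z outside [0, 9.5]); the 14.5×6.5 cube at (3.5, 14) contributes its full rectangle (perimeter 42.00 mm); Combining (union): only the 14.5×6.5 cube at (3.5, 14) is present, so the union is just that shape — boundary = 42.00 mm. So its perimeter = 42.00 mm. Layer 46 is larger (97.00 vs 42.00 mm).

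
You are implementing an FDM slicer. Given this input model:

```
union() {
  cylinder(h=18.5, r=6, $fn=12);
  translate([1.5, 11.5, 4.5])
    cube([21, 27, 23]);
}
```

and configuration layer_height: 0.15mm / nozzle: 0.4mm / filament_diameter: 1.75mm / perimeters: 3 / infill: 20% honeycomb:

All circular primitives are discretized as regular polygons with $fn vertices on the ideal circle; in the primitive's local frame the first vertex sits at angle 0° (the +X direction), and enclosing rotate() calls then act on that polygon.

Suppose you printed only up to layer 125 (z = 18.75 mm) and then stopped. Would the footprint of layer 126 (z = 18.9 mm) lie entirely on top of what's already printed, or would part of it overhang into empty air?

entirely on top

Compare the two slices. At z = 18.75: the cylinder is absent (z outside [0, 18.5]); the 21×27 cube at (1.5, 11.5) contributes its full rectangle (area 567.00 mm²); Merging all regions: only the 21×27 cube at (1.5, 11.5) is present, so the union is just that shape — area = 567.00 mm². At z = 18.9: the cylinder does not reach this height (z outside [0, 18.5]); the 21×27 cube at (1.5, 11.5) contributes its full rectangle (area 567.00 mm²); Taking the union: only the 21×27 cube at (1.5, 11.5) is present, so the union is just that shape — area = 567.00 mm². Checking containment: the cross-section at z = 18.9 is a subset of the cross-section at z = 18.75.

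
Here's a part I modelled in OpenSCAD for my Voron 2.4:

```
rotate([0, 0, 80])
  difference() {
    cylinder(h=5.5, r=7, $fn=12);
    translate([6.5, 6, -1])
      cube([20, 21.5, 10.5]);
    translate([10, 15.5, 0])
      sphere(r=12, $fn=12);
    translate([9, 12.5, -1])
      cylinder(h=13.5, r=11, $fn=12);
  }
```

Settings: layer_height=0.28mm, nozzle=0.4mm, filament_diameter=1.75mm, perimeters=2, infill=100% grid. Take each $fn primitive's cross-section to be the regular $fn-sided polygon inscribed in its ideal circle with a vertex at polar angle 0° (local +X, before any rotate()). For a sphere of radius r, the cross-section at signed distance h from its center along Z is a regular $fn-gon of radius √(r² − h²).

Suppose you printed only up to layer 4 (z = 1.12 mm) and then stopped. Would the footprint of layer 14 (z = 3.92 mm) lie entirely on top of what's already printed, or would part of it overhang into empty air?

entirely on top

Compare the two slices. At z = 1.12: the r=7 cylinder gives a regular 12-gon of circumradius 7 (constant along its height) (area = (12/2)·7.000²·sin(360°/12) = 147.00 mm²); the cube at (6.5, 6) (footprint 20×21.5) is included at this height (area 430.00 mm²); the sphere at (10, 15.5): section is a regular 12-gon, circumradius = √(r²−h²) = √(12²−1.12²) = 11.948 (area = (12/2)·11.948²·sin(360°/12) = 428.24 mm²); the r=11 cylinder at (9, 12.5) contributes a regular 12-gon of circumradius 11 (area = (12/2)·11.000²·sin(360°/12) = 363.00 mm²); Subtracting the remaining from the first: starting from the r=7 cylinder (147.00 mm²), the 20×21.5 cube at (6.5, 6) misses the remaining region (no effect); the r=12 sphere at (10, 15.5) partially overlaps it — only the 0.40 mm² overlap (of its 428.24 mm²) is removed, clipping the outline; the r=11 cylinder at (9, 12.5) partially overlaps it — only the 11.76 mm² overlap (of its 363.00 mm²) is removed, clipping the outline — area = 134.84 mm²; (rotated 80° about Z; rotation is an isometry so areas/perimeters/island counts are preserved). At z = 3.92: the cylinder: section is a regular 12-gon, circumradius r=7 (area = (12/2)·7.000²·sin(360°/12) = 147.00 mm²); the cube at (6.5, 6) (footprint 20×21.5) is included at this height (area 430.00 mm²); the r=12 sphere at (10, 15.5) contributes a regular 12-gon of circumradius √(12²−3.92²) = 11.342 (area = (12/2)·11.342²·sin(360°/12) = 385.90 mm²); the r=11 cylinder at (9, 12.5) contributes a regular 12-gon of circumradius 11 (area = (12/2)·11.000²·sin(360°/12) = 363.00 mm²); After the difference (first − rest): starting from the r=7 cylinder (147.00 mm²), the 20×21.5 cube at (6.5, 6) misses the remaining region (no effect); the r=12 sphere at (10, 15.5) misses the remaining region (no effect); the r=11 cylinder at (9, 12.5) partially overlaps it — only the 12.16 mm² overlap (of its 363.00 mm²) is removed, clipping the outline — area = 134.84 mm²; (rotated 80° about Z; rotation is an isometry so areas/perimeters/island counts are preserved). Checking containment: the cross-section at z = 3.92 is a subset of the cross-section at z = 1.12.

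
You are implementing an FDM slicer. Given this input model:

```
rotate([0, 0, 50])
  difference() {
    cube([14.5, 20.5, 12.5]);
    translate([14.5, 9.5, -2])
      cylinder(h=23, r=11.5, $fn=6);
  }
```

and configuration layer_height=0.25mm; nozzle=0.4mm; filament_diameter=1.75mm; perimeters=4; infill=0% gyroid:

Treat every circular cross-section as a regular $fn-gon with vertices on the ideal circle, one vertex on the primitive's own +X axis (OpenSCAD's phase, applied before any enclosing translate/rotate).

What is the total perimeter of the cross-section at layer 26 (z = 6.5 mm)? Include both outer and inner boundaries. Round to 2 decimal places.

At z = 6.5 mm: the cube (footprint 14.5×20.5) is included at this height (perimeter 70.00 mm); the r=11.5 cylinder at (14.5, 9.5) gives a regular 6-gon of circumradius 11.5 (constant along its height) (perimeter = 2·6·11.500·sin(180°/6) = 69.00 mm); Subtracting the remaining from the first: starting from the 14.5×20.5 cube, the r=11.5 cylinder at (14.5, 9.5) partially overlaps it — only the 169.10 mm² overlap (of its 343.60 mm²) is removed, clipping the outline — boundary = 72.75 mm; (rotated 50° about Z; rotation is an isometry so areas/perimeters/island counts are preserved). Overall, the cross-section is a single solid region. Total boundary length (outer) = 72.75 mm.

72.75 mm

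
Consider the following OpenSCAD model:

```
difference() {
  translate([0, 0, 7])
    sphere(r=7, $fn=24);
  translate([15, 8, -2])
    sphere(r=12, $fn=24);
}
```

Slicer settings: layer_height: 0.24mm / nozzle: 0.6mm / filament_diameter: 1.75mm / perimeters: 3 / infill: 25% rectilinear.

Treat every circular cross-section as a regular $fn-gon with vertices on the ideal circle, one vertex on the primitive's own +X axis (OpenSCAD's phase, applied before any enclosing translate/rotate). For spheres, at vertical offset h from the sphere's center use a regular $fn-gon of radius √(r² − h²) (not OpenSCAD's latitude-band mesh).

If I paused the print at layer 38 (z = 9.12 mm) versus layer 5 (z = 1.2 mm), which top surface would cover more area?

Layer 38 (z = 9.12): the sphere: section is a regular 24-gon, circumradius = √(r²−h²) = √(7²−2.12²) = 6.671 (area = (24/2)·6.671²·sin(360°/24) = 138.23 mm²); the sphere at (15, 8): section is a regular 24-gon, circumradius = √(r²−h²) = √(12²−11.12²) = 4.511 (area = (24/2)·4.511²·sin(360°/24) = 63.19 mm²); Taking the first minus the rest: starting from the r=7 sphere (138.23 mm²), the r=12 sphere at (15, 8) misses the remaining region (no effect) — area = 138.23 mm². So its area = 138.23 mm². Layer 5 (z = 1.2): the sphere: section is a regular 24-gon, circumradius = √(r²−h²) = √(7²−5.8²) = 3.919 (area = (24/2)·3.919²·sin(360°/24) = 47.71 mm²); the r=12 sphere at (15, 8) slices to a regular 24-gon of circumradius 11.565 (√(r²−h²) with h=3.2 from center) (area = (24/2)·11.565²·sin(360°/24) = 415.44 mm²); Taking the first minus the rest: starting from the r=7 sphere (47.71 mm²), the r=12 sphere at (15, 8) misses the remaining region (no effect) — area = 47.71 mm². So its area = 47.71 mm². Layer 38 is larger (138.23 vs 47.71 mm²).

layer 38 (z = 9.12 mm)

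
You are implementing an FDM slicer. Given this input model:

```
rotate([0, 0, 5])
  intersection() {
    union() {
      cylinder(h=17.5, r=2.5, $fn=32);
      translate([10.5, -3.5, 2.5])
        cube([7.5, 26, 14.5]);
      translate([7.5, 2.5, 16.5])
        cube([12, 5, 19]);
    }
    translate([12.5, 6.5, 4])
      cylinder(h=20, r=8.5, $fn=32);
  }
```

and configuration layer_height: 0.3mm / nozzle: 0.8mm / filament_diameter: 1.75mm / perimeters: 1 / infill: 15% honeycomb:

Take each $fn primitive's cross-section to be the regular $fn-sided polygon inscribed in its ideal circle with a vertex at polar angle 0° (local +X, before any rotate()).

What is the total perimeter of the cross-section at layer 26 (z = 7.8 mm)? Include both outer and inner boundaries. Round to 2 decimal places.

At z = 7.8 mm: the r=2.5 cylinder gives a regular 32-gon of circumradius 2.5 (constant along its height) (perimeter = 2·32·2.500·sin(180°/32) = 15.68 mm); the cube at (10.5, -3.5) (footprint 7.5×26) is included at this height (perimeter 67.00 mm); the cube at (7.5, 2.5) does not reach this height (z outside [16.5, 35.5]); Combining (union): the 2 present regions are separate (no shared area or edge), so areas and boundary lengths simply add and each stays a separate island — boundary = 82.68 mm; the r=8.5 cylinder at (12.5, 6.5) contributes a regular 32-gon of circumradius 8.5 (perimeter = 2·32·8.500·sin(180°/32) = 53.32 mm); Taking the intersection: the r=8.5 cylinder at (12.5, 6.5) partially overlaps the result so far; clipping to the common part keeps 119.74 mm² — boundary = 45.38 mm; (rotated 5° about Z; rotation is an isometry so areas/perimeters/island counts are preserved). Overall, the cross-section is a single solid region. Total boundary length (outer) = 45.38 mm.

45.38 mm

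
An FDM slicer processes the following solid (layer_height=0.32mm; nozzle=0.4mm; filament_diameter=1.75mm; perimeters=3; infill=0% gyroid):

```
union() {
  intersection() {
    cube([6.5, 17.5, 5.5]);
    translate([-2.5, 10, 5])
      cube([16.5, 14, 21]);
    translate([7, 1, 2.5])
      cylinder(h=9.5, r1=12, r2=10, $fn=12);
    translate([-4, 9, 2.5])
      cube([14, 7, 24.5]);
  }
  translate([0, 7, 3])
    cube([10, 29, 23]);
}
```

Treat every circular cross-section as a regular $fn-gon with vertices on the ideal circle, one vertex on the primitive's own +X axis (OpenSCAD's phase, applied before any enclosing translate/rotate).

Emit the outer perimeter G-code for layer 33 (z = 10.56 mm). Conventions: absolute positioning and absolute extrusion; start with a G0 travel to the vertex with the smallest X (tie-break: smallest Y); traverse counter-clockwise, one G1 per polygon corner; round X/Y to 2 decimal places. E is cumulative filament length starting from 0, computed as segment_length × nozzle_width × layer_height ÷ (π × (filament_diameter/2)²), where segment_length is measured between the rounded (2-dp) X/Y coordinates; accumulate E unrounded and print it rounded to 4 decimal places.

At z = 10.56 mm: the cube is not intersected at this z (z outside [0, 5.5]); the 16.5×14 cube at (-2.5, 10) contributes its full rectangle; the cone at (7, 1) (r1=12→r2=10) has section circumradius 10.303 here — a regular 12-gon; the cube at (-4, 9) is present — its section is the full 14×7 rectangle; Keeping only the common overlap: at least one operand is absent at this height, so nothing remains; the cube at (0, 7) is present — its section is the full 10×29 rectangle; Taking the union: only the 10×29 cube at (0, 7) is present, so the union is just that shape — 1 connected region. The outline is a single polygon with 4 vertices. Extrusion per mm of travel: 0.4 × 0.32 / (π × 0.875²) = 0.053216. Accumulating E over each segment gives final E = 4.1509.

G0 X0.00 Y7.00 Z10.56
G1 X10.00 Y7.00 E0.5322
G1 X10.00 Y36.00 E2.0754
G1 X0.00 Y36.00 E2.6076
G1 X0.00 Y7.00 E4.1509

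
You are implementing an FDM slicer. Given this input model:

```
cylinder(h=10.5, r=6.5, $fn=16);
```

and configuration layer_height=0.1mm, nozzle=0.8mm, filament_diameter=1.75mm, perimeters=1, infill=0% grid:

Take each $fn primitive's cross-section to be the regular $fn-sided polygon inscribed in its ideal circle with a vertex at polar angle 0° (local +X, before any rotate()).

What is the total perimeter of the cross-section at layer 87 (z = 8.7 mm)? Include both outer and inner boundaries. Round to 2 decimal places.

40.58 mm

At z = 8.7 mm: the r=6.5 cylinder gives a regular 16-gon of circumradius 6.5 (constant along its height) (perimeter = 2·16·6.500·sin(180°/16) = 40.58 mm). Overall, the cross-section is a single solid region. Total boundary length (outer) = 40.58 mm.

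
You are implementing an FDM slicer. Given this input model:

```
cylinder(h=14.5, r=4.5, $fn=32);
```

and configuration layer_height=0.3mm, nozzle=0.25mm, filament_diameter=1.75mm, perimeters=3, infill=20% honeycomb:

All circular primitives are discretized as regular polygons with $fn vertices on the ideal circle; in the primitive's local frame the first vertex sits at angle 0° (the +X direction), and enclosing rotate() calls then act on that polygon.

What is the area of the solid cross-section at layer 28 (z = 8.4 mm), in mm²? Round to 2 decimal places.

At z = 8.4 mm: the r=4.5 cylinder gives a regular 32-gon of circumradius 4.5 (constant along its height) (area = (32/2)·4.500²·sin(360°/32) = 63.21 mm²). Overall, the cross-section is a single solid region. Net area = 63.21 mm².

63.21 mm²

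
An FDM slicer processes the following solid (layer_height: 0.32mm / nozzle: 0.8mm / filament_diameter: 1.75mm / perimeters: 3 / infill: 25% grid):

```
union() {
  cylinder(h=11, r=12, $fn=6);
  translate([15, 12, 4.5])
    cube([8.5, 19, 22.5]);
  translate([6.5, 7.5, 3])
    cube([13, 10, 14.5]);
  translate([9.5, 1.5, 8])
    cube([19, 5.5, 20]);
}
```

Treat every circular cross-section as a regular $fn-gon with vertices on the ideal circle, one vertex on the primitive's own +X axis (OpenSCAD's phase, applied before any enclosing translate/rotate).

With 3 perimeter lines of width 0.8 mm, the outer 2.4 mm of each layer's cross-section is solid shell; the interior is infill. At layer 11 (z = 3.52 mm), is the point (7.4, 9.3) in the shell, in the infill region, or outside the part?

shell

At z = 3.52 mm: the r=12 cylinder contributes a regular 6-gon of circumradius 12; the cube at (15, 12) is absent (z outside [4.5, 27]); the 13×10 cube at (6.5, 7.5) contributes its full rectangle; the cube at (9.5, 1.5) does not reach this height (z outside [8, 28]); Combining (union): the regions partially overlap (shared area 1.19 mm²), so overlapping operands fuse into one piece — 1 connected region. Overall, the cross-section is a single solid region. The nearest boundary edge runs (6.00, 10.39)→(6.50, 9.53); distance from the point to it = 0.93 mm. The point is inside the cross-section, 0.93 mm from the nearest boundary — within the 2.4 mm shell band (3 × 0.8).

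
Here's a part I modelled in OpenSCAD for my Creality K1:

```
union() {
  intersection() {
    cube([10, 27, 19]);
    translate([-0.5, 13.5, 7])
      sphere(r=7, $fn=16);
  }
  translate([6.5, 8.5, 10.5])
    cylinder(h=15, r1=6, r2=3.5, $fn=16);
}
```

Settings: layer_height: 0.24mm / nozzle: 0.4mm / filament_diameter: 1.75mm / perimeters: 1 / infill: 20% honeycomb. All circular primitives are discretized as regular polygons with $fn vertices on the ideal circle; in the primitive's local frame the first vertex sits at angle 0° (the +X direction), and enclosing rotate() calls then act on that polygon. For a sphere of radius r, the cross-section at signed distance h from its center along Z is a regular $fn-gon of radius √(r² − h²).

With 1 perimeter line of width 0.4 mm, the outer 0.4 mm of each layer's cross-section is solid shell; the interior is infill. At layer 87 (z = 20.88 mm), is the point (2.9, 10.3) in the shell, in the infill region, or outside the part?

At z = 20.88 mm: the cube does not reach this height (z outside [0, 19]); the sphere at (-0.5, 13.5) does not reach this height (|z−center|=13.880 > r=7); Taking the intersection: at least one operand is absent at this height, so nothing remains; the cone at (6.5, 8.5): at t=0.692 of its height the radius interpolates to r₁+(r₂−r₁)t = 4.270, giving a regular 16-gon of that circumradius; Merging all regions: only the cone at (6.5, 8.5) is present, so the union is just that shape — 1 connected region. Overall, the cross-section is a single solid region. The nearest boundary edge runs (3.48, 11.52)→(2.56, 10.13); distance from the point to it = 0.19 mm. The point is inside the cross-section, 0.19 mm from the nearest boundary — within the 0.4 mm shell band (1 × 0.4).

shell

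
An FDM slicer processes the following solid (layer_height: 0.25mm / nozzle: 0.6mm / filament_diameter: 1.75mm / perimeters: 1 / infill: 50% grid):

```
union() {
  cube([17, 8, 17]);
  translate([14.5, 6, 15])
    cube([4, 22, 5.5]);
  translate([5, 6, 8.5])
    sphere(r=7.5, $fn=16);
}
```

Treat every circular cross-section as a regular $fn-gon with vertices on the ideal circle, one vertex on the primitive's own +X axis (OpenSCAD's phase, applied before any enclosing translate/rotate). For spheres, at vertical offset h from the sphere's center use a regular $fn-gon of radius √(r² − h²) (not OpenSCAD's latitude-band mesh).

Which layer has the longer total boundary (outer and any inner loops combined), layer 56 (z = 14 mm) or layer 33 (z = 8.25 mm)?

layer 33 (z = 8.25 mm)

Layer 56 (z = 14): the cube is present — its section is the full 17×8 rectangle (perimeter 50.00 mm); the cube at (14.5, 6) is not intersected at this z (z outside [15, 20.5]); the r=7.5 sphere at (5, 6) contributes a regular 16-gon of circumradius √(7.5²−5.5²) = 5.099 (perimeter = 2·16·5.099·sin(180°/16) = 31.83 mm); Merging all regions: the regions partially overlap (shared area 59.35 mm²), so the edge portions inside another operand are dropped and the merged outline is re-measured after clipping — boundary = 52.48 mm. So its perimeter = 52.48 mm. Layer 33 (z = 8.25): the 17×8 cube contributes its full rectangle (perimeter 50.00 mm); the cube at (14.5, 6) does not reach this height (z outside [15, 20.5]); the sphere at (5, 6): section is a regular 16-gon, circumradius = √(r²−h²) = √(7.5²−0.25²) = 7.496 (perimeter = 2·16·7.496·sin(180°/16) = 46.80 mm); Taking the union: the regions partially overlap (shared area 93.30 mm²), so the edge portions inside another operand are dropped and the merged outline is re-measured after clipping — boundary = 58.64 mm. So its perimeter = 58.64 mm. Layer 33 is larger (58.64 vs 52.48 mm).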